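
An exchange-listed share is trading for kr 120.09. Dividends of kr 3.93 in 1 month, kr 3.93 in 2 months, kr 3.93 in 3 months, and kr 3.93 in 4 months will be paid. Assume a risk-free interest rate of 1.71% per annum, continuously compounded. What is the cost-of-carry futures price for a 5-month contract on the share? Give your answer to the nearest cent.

kr 105.17

PV(dividends) I = 3.93·e^(−0.0171·1/12) + 3.93·e^(−0.0171·2/12) + 3.93·e^(−0.0171·3/12) + 3.93·e^(−0.0171·4/12)
I = 3.9244 + 3.9188 + 3.9132 + 3.9077 = 15.6641
F = (S − I)·e^(rT) = (120.09 − 15.6641) · e^(0.0171·5/12)
= 104.4259 · e^0.007125 = 104.4259 × 1.007150 = kr 105.17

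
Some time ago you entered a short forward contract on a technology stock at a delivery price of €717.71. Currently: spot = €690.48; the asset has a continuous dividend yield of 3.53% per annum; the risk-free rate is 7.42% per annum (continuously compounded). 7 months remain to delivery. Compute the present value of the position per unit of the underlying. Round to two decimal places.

Current fair forward for the remaining 7 months: F = S·e^((r − q)·T), (r − q) = 0.0742 − 0.0353 = 0.0389
F = 690.48 · e^(0.0389 × 7/12) = 690.48 × 1.022951 = 706.3272
Value of long forward = (F − K)·e^(−rT) = (706.3272 − 717.71) · e^(−0.0742·7/12)
= -11.3828 × 0.957640 = -10.90
Short position value = −(long value) = €10.90

€10.90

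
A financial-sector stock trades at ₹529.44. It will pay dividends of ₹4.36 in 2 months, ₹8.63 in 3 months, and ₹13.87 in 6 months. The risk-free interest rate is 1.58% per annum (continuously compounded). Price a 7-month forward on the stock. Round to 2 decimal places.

₹507.39

PV(dividends) I = 4.36·e^(−0.0158·2/12) + 8.63·e^(−0.0158·3/12) + 13.87·e^(−0.0158·6/12)
I = 4.3485 + 8.5960 + 13.7609 = 26.7054
F = (S − I)·e^(rT) = (529.44 − 26.7054) · e^(0.0158·7/12)
= 502.7346 · e^0.009217 = 502.7346 × 1.009260 = ₹507.39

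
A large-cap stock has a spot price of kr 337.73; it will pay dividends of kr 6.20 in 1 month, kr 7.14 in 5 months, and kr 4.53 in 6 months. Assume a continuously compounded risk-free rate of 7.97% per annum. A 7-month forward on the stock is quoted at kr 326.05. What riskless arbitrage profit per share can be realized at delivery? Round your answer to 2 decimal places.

PV(dividends) I = 6.20·e^(−0.0797·1/12) + 7.14·e^(−0.0797·5/12) + 4.53·e^(−0.0797·6/12) = 17.4188
Fair forward F* = (S − I)·e^(rT) = (337.73 − 17.4188)·e^0.046492 = 320.3112 × 1.047590 = 335.5548
Market kr 326.05 < fair 335.5548: forward underpriced → reverse cash-and-carry (short the stock, invest proceeds at r, pay the dividends, go long the forward).
Profit at T = |F_mkt − F*| = |326.05 − 335.5548| = kr 9.50 per share

kr 9.50 per share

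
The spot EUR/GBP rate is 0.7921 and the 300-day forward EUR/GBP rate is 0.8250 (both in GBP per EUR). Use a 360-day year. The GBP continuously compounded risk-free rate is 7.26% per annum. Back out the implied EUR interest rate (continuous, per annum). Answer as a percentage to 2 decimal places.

2.38%

F = S·e^((r_GBP − r_EUR)T) ⇒ r_EUR = r_GBP − ln(F/S)/T
ln(0.8250/0.7921) = 0.040696; /(300/360) = 0.048835
r_EUR = 0.0726 − 0.048835 = 0.023765
r_EUR = 2.38%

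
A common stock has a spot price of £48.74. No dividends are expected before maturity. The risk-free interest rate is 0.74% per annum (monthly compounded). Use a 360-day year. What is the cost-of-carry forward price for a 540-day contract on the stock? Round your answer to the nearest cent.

F = S · (1+r/12)^(12T)
= 48.74 × 1.011158
F = £49.28

£49.28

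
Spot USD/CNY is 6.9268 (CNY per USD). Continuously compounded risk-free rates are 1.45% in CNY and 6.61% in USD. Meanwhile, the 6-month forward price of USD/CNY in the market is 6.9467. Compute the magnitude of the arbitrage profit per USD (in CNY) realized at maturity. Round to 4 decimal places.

Fair forward: F* = S·e^(carry·T), with carry = (r_CNY − r_USD) = 0.0145 − 0.0661 = -0.0516
F* = 6.9268 · e^(-0.0516 × 6/12) = 6.9268 · e^-0.025800 = 6.9268 × 0.974530 = 6.7504
Market 6.9467 > fair 6.7504: forward overpriced → cash-and-carry (buy spot, short the forward).
At maturity, profit = |F_mkt − F*| = |6.9467 − 6.7504| = 0.1963 per USD (in CNY)

0.1963 per USD (in CNY)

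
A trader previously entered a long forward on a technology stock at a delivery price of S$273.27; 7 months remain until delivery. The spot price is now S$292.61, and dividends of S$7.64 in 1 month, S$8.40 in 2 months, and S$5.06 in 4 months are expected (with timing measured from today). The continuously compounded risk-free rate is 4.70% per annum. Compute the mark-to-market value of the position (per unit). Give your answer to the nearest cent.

S$5.80

PV(remaining dividends) I = 7.64·e^(−0.0470·1/12) + 8.40·e^(−0.0470·2/12) + 5.06·e^(−0.0470·4/12) = 20.9259
Current forward F = (S − I)·e^(rT) = (292.61 − 20.9259)·e^(0.0470·7/12) = 271.6841 × 1.027796 = 279.2358
Value (long) = (F − K)·e^(−rT) = (279.2358 − 273.27) × 0.972956 = 5.8045
Value = S$5.80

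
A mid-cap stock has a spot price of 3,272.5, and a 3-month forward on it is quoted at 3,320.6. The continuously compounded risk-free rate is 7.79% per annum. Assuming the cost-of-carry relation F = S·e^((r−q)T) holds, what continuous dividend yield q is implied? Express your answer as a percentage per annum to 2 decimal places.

1.95%

From F = S·e^((r−q)T): (r − q) = ln(F/S)/T
ln(3320.6/3272.5) = ln(1.014698) = 0.014591
(r − q) = 0.014591 / (3/12) = 0.058364
q = r − ln(F/S)/T = 0.0779 − 0.058364 = 0.019536
q = 1.95%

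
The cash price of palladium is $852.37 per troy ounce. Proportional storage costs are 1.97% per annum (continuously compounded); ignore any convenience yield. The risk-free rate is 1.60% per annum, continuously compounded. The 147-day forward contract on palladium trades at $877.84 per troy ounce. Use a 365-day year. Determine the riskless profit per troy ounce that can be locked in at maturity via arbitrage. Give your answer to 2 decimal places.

Fair forward: F* = S·e^(carry·T), with carry = (r + u) = 0.0160 + 0.0197 = 0.0357
F* = 852.37 · e^(0.0357 × 147/365) = 852.37 · e^0.014378 = 852.37 × 1.014482 = $864.7140
Market $877.84 > fair $864.7140: forward overpriced → cash-and-carry (buy spot, short the forward).
At maturity, profit = |F_mkt − F*| = |877.84 − 864.7140| = $13.13 per troy ounce

$13.13 per troy ounce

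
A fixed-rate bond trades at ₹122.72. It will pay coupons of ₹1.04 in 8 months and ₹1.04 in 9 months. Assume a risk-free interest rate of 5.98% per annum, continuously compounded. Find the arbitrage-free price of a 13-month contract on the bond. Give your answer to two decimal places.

PV(coupons) I = 1.04·e^(−0.0598·8/12) + 1.04·e^(−0.0598·9/12)
I = 0.9994 + 0.9944 = 1.9938
F = (S − I)·e^(rT) = (122.72 − 1.9938) · e^(0.0598·13/12)
= 120.7262 · e^0.064783 = 120.7262 × 1.066927 = ₹128.81

₹128.81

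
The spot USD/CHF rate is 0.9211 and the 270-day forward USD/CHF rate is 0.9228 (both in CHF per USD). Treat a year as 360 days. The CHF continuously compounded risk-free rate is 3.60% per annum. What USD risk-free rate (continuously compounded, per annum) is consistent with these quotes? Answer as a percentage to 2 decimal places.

3.35%

F = S·e^((r_CHF − r_USD)T) ⇒ r_USD = r_CHF − ln(F/S)/T
ln(0.9228/0.9211) = 0.001844; /(270/360) = 0.002459
r_USD = 0.0360 − 0.002459 = 0.033541
r_USD = 3.35%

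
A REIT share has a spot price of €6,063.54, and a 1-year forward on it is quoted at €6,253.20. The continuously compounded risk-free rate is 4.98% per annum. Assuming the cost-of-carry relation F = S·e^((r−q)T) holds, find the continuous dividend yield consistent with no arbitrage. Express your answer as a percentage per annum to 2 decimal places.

From F = S·e^((r−q)T): (r − q) = ln(F/S)/T
ln(6253.20/6063.54) = ln(1.031279) = 0.030800
(r − q) = 0.030800 / (12/12) = 0.030800
q = r − ln(F/S)/T = 0.0498 − 0.030800 = 0.019000
q = 1.90%

1.90%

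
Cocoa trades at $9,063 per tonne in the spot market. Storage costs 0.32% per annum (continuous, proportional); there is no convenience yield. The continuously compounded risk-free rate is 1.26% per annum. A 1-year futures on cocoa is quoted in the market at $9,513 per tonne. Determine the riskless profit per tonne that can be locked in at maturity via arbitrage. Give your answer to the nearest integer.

$306 per tonne

Fair futures: F* = S·e^(carry·T), with carry = (r + u) = 0.0126 + 0.0032 = 0.0158
F* = 9063 · e^(0.0158 × 12/12) = 9063 · e^0.015800 = 9063 × 1.015925 = $9207.3283
Market $9513 > fair $9207.3283: forward overpriced → cash-and-carry (buy spot, short the forward).
At maturity, profit = |F_mkt − F*| = |9513 − 9207.3283| = $306 per tonne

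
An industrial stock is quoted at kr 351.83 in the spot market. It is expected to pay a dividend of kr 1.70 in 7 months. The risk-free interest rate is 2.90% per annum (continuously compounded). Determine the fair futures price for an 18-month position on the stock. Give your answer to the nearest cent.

kr 365.73

PV(dividends) I = 1.70·e^(−0.0290·7/12)
I = 1.6715
F = (S − I)·e^(rT) = (351.83 − 1.6715) · e^(0.0290·18/12)
= 350.1585 · e^0.043500 = 350.1585 × 1.044460 = kr 365.73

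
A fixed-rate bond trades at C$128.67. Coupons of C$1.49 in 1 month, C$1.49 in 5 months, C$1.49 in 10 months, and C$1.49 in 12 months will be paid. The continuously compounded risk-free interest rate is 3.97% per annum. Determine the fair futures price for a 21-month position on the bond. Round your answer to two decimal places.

C$131.68

PV(coupons) I = 1.49·e^(−0.0397·1/12) + 1.49·e^(−0.0397·5/12) + 1.49·e^(−0.0397·10/12) + 1.49·e^(−0.0397·12/12)
I = 1.4851 + 1.4656 + 1.4415 + 1.4320 = 5.8242
F = (S − I)·e^(rT) = (128.67 − 5.8242) · e^(0.0397·21/12)
= 122.8458 · e^0.069475 = 122.8458 × 1.071945 = C$131.68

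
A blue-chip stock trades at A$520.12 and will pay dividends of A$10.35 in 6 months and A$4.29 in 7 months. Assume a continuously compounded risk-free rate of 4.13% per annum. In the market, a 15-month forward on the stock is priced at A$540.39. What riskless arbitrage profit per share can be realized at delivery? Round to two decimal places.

A$7.80 per share

PV(dividends) I = 10.35·e^(−0.0413·6/12) + 4.29·e^(−0.0413·7/12) = 14.3263
Fair forward F* = (S − I)·e^(rT) = (520.12 − 14.3263)·e^0.051625 = 505.7937 × 1.052981 = 532.5912
Market A$540.39 > fair 532.5912: forward overpriced → cash-and-carry (borrow at r, buy the stock and collect the dividends, short the forward).
Profit at T = |F_mkt − F*| = |540.39 − 532.5912| = A$7.80 per share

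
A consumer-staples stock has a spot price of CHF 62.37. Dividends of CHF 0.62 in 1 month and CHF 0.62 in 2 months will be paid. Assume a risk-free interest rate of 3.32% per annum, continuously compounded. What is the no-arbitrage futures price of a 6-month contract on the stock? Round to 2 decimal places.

PV(dividends) I = 0.62·e^(−0.0332·1/12) + 0.62·e^(−0.0332·2/12)
I = 0.6183 + 0.6166 = 1.2349
F = (S − I)·e^(rT) = (62.37 − 1.2349) · e^(0.0332·6/12)
= 61.1351 · e^0.016600 = 61.1351 × 1.016739 = CHF 62.16

CHF 62.16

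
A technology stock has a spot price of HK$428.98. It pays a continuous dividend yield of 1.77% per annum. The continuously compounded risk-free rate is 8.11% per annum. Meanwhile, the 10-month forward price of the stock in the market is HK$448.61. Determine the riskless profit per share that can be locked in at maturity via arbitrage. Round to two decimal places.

Fair forward: F* = S·e^(carry·T), with carry = (r − q) = 0.0811 − 0.0177 = 0.0634
F* = 428.98 · e^(0.0634 × 10/12) = 428.98 · e^0.052833 = 428.98 × 1.054254 = HK$452.2539
Market HK$448.61 < fair HK$452.2539: forward underpriced → reverse cash-and-carry (short spot, go long the forward).
At maturity, profit = |F_mkt − F*| = |448.61 − 452.2539| = HK$3.64 per share

HK$3.64 per share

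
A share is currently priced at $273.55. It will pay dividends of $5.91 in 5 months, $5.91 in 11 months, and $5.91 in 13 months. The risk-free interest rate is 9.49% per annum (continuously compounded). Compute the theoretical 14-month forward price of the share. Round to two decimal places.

$287.22

PV(dividends) I = 5.91·e^(−0.0949·5/12) + 5.91·e^(−0.0949·11/12) + 5.91·e^(−0.0949·13/12)
I = 5.6809 + 5.4176 + 5.3326 = 16.4311
F = (S − I)·e^(rT) = (273.55 − 16.4311) · e^(0.0949·14/12)
= 257.1189 · e^0.110717 = 257.1189 × 1.117079 = $287.22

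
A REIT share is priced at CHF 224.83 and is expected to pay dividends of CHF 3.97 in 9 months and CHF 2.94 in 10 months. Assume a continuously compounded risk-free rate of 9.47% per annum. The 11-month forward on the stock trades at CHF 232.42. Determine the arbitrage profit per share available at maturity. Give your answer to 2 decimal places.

PV(dividends) I = 3.97·e^(−0.0947·9/12) + 2.94·e^(−0.0947·10/12) = 6.4147
Fair forward F* = (S − I)·e^(rT) = (224.83 − 6.4147)·e^0.086808 = 218.4153 × 1.090687 = 238.2227
Market CHF 232.42 < fair 238.2227: forward underpriced → reverse cash-and-carry (short the stock, invest proceeds at r, pay the dividends, go long the forward).
Profit at T = |F_mkt − F*| = |232.42 − 238.2227| = CHF 5.80 per share

CHF 5.80 per share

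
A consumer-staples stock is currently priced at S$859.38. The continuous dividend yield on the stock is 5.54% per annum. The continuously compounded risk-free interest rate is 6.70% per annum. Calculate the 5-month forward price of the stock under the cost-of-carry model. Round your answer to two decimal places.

F = S·e^((r − q)T) = 859.38 · e^((0.0670 − 0.0554) × 5/12)
= 859.38 · e^0.004833 = 859.38 × 1.004845
F = S$863.54

S$863.54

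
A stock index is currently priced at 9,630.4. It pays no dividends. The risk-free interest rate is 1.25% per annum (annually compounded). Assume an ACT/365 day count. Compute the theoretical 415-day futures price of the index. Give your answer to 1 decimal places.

F = S · (1+r)^T
= 9630.4 × 1.014224
F = 9,767.4

9,767.4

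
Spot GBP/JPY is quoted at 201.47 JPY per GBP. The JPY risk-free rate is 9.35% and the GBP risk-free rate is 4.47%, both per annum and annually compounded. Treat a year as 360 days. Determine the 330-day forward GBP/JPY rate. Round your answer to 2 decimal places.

By covered interest parity, F = S · (1+r_JPY)^T / (1+r_GBP)^T
= 201.47 × 1.085385 / 1.040900 = 201.47 × 1.042737
F = 210.08 JPY per GBP

210.08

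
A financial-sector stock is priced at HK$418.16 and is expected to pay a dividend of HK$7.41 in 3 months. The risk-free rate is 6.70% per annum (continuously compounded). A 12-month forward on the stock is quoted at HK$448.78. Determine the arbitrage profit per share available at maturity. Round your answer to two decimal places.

HK$9.44 per share

PV(dividends) I = 7.41·e^(−0.0670·3/12) = 7.2869
Fair forward F* = (S − I)·e^(rT) = (418.16 − 7.2869)·e^0.067000 = 410.8731 × 1.069295 = 439.3446
Market HK$448.78 > fair 439.3446: forward overpriced → cash-and-carry (borrow at r, buy the stock and collect the dividends, short the forward).
Profit at T = |F_mkt − F*| = |448.78 − 439.3446| = HK$9.44 per share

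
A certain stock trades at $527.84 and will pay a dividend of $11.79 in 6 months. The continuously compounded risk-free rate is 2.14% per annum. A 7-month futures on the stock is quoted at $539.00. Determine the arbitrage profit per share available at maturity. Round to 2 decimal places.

PV(dividends) I = 11.79·e^(−0.0214·6/12) = 11.6645
Fair futures F* = (S − I)·e^(rT) = (527.84 − 11.6645)·e^0.012483 = 516.1755 × 1.012561 = 522.6592
Market $539.00 > fair 522.6592: forward overpriced → cash-and-carry (borrow at r, buy the stock and collect the dividends, short the forward).
Profit at T = |F_mkt − F*| = |539.00 − 522.6592| = $16.34 per share

$16.34 per share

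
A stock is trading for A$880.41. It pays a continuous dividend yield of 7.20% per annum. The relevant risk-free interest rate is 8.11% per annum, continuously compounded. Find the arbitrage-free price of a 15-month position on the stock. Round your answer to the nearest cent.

A$890.48

F = S·e^((r − q)T) = 880.41 · e^((0.0811 − 0.0720) × 15/12)
= 880.41 · e^0.011375 = 880.41 × 1.011440
F = A$890.48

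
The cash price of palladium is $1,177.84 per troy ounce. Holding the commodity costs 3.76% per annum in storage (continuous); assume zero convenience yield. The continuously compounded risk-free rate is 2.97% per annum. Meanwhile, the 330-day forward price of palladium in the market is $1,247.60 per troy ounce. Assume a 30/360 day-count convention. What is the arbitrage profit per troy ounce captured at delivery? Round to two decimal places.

$5.19 per troy ounce

Fair forward: F* = S·e^(carry·T), with carry = (r + u) = 0.0297 + 0.0376 = 0.0673
F* = 1177.84 · e^(0.0673 × 330/360) = 1177.84 · e^0.06169167 = 1177.84 × 1.06363434 = $1252.7911
Market $1247.60 < fair $1252.7911: forward underpriced → reverse cash-and-carry (short spot, go long the forward).
At maturity, profit = |F_mkt − F*| = |1247.60 − 1252.7911| = $5.19 per troy ounce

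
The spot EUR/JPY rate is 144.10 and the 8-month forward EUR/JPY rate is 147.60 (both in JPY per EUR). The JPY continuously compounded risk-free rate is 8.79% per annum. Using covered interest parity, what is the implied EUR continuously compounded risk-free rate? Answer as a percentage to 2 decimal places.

5.19%

F = S·e^((r_JPY − r_EUR)T) ⇒ r_EUR = r_JPY − ln(F/S)/T
ln(147.60/144.10) = 0.023998; /(8/12) = 0.035997
r_EUR = 0.0879 − 0.035997 = 0.051903
r_EUR = 5.19%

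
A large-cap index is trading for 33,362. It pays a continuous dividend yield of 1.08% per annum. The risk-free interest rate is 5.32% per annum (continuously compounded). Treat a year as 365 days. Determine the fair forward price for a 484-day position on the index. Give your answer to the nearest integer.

35,291

F = S·e^((r − q)T) = 33362 · e^((0.0532 − 0.0108) × 484/365)
= 33362 · e^0.056224 = 33362 × 1.057835
F = 35,291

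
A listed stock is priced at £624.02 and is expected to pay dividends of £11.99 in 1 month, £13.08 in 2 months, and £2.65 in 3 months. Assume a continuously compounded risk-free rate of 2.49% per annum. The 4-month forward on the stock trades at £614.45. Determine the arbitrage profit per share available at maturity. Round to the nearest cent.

£13.08 per share

PV(dividends) I = 11.99·e^(−0.0249·1/12) + 13.08·e^(−0.0249·2/12) + 2.65·e^(−0.0249·3/12) = 27.6245
Fair forward F* = (S − I)·e^(rT) = (624.02 − 27.6245)·e^0.008300 = 596.3955 × 1.008335 = 601.3665
Market £614.45 > fair 601.3665: forward overpriced → cash-and-carry (borrow at r, buy the stock and collect the dividends, short the forward).
Profit at T = |F_mkt − F*| = |614.45 − 601.3665| = £13.08 per share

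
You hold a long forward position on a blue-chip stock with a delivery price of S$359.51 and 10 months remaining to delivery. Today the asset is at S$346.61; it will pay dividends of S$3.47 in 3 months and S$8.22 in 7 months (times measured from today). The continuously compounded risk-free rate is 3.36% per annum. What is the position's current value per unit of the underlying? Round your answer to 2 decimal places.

-S$14.47

PV(remaining dividends) I = 3.47·e^(−0.0336·3/12) + 8.22·e^(−0.0336·7/12) = 11.5014
Current forward F = (S − I)·e^(rT) = (346.61 − 11.5014)·e^(0.0336·10/12) = 335.1086 × 1.028396 = 344.6243
Value (long) = (F − K)·e^(−rT) = (344.6243 − 359.51) × 0.972388 = -14.4747
Value = -S$14.47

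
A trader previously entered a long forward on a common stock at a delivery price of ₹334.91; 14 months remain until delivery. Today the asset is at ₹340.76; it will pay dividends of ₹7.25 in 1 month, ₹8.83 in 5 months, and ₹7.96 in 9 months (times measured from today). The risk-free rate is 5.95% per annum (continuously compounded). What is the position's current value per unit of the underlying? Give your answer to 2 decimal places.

₹4.87

PV(remaining dividends) I = 7.25·e^(−0.0595·1/12) + 8.83·e^(−0.0595·5/12) + 7.96·e^(−0.0595·9/12) = 23.4405
Current forward F = (S − I)·e^(rT) = (340.76 − 23.4405)·e^(0.0595·14/12) = 317.3195 × 1.071883 = 340.1294
Value (long) = (F − K)·e^(−rT) = (340.1294 − 334.91) × 0.932938 = 4.8694
Value = ₹4.87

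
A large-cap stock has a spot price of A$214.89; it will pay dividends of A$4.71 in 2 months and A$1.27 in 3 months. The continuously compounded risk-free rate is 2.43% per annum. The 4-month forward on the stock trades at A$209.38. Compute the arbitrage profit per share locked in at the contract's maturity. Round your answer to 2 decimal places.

A$1.26 per share

PV(dividends) I = 4.71·e^(−0.0243·2/12) + 1.27·e^(−0.0243·3/12) = 5.9533
Fair forward F* = (S − I)·e^(rT) = (214.89 − 5.9533)·e^0.008100 = 208.9367 × 1.008133 = 210.6360
Market A$209.38 < fair 210.6360: forward underpriced → reverse cash-and-carry (short the stock, invest proceeds at r, pay the dividends, go long the forward).
Profit at T = |F_mkt − F*| = |209.38 − 210.6360| = A$1.26 per share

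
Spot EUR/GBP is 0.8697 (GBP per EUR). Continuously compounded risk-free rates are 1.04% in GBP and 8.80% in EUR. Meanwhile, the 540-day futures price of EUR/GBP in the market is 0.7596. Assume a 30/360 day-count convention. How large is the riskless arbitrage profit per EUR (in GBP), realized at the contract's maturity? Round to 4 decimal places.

0.0145 per EUR (in GBP)

Fair futures: F* = S·e^(carry·T), with carry = (r_GBP − r_EUR) = 0.0104 − 0.0880 = -0.0776
F* = 0.8697 · e^(-0.0776 × 540/360) = 0.8697 · e^-0.116400 = 0.8697 × 0.890119 = 0.7741
Market 0.7596 < fair 0.7741: forward underpriced → reverse cash-and-carry (short spot, go long the forward).
At maturity, profit = |F_mkt − F*| = |0.7596 − 0.7741| = 0.0145 per EUR (in GBP)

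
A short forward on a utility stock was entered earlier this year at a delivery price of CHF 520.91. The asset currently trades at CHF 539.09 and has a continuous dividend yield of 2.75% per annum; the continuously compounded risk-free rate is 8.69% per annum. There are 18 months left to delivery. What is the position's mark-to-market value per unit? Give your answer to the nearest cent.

Current fair forward for the remaining 18 months: F = S·e^((r − q)·T), (r − q) = 0.0869 − 0.0275 = 0.0594
F = 539.09 · e^(0.0594 × 18/12) = 539.09 × 1.093190 = 589.3278
Value of long forward = (F − K)·e^(−rT) = (589.3278 − 520.91) · e^(−0.0869·18/12)
= 68.4178 × 0.877788 = 60.06
Short position value = −(long value) = -CHF 60.06

-CHF 60.06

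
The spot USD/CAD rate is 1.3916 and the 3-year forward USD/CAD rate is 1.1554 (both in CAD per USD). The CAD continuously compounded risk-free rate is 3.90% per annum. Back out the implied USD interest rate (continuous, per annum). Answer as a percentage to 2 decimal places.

F = S·e^((r_CAD − r_USD)T) ⇒ r_USD = r_CAD − ln(F/S)/T
ln(1.1554/1.3916) = -0.186008; /(3) = -0.062003
r_USD = 0.0390 + 0.062003 = 0.101003
r_USD = 10.10%

10.10%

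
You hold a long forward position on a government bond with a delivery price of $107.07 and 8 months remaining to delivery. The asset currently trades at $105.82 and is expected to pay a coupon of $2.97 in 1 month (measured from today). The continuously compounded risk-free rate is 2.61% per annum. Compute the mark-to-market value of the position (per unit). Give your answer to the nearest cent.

-$2.37

PV(remaining coupons) I = 2.97·e^(−0.0261·1/12) = 2.9635
Current forward F = (S − I)·e^(rT) = (105.82 − 2.9635)·e^(0.0261·8/12) = 102.8565 × 1.017552 = 104.6618
Value (long) = (F − K)·e^(−rT) = (104.6618 − 107.07) × 0.982751 = -2.3667
Value = -$2.37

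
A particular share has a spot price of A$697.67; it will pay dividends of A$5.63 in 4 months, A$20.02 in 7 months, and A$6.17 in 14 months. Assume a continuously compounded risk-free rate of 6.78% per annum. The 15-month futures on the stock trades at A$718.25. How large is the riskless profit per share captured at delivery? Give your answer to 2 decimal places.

A$7.98 per share

PV(dividends) I = 5.63·e^(−0.0678·4/12) + 20.02·e^(−0.0678·7/12) + 6.17·e^(−0.0678·14/12) = 30.4486
Fair futures F* = (S − I)·e^(rT) = (697.67 − 30.4486)·e^0.084750 = 667.2214 × 1.088445 = 726.2338
Market A$718.25 < fair 726.2338: forward underpriced → reverse cash-and-carry (short the stock, invest proceeds at r, pay the dividends, go long the forward).
Profit at T = |F_mkt − F*| = |718.25 − 726.2338| = A$7.98 per share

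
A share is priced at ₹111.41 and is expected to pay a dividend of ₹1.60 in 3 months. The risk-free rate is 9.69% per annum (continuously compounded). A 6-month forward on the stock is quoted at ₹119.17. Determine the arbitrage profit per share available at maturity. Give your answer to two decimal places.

₹3.87 per share

PV(dividends) I = 1.60·e^(−0.0969·3/12) = 1.5617
Fair forward F* = (S − I)·e^(rT) = (111.41 − 1.5617)·e^0.048450 = 109.8483 × 1.049643 = 115.3015
Market ₹119.17 > fair 115.3015: forward overpriced → cash-and-carry (borrow at r, buy the stock and collect the dividends, short the forward).
Profit at T = |F_mkt − F*| = |119.17 − 115.3015| = ₹3.87 per share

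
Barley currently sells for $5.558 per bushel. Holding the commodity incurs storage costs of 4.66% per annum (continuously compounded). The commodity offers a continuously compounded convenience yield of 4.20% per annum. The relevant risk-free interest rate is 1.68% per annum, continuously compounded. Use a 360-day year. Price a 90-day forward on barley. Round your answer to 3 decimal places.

$5.588 per bushel

Net carry = r + u − y = 0.0168 + 0.0466 − 0.0420 = 0.0214
F = S·e^((r+u−y)T) = 5.558 · e^(0.0214 × 90/360) = 5.558 · e^0.005350
= 5.558 × 1.005364 = $5.588 per bushel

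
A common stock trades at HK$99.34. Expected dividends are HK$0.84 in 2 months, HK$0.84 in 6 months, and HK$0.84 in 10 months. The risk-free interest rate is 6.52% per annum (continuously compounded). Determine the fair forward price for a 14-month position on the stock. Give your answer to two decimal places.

PV(dividends) I = 0.84·e^(−0.0652·2/12) + 0.84·e^(−0.0652·6/12) + 0.84·e^(−0.0652·10/12)
I = 0.8309 + 0.8131 + 0.7956 = 2.4396
F = (S − I)·e^(rT) = (99.34 − 2.4396) · e^(0.0652·14/12)
= 96.9004 · e^0.076067 = 96.9004 × 1.079035 = HK$104.56

HK$104.56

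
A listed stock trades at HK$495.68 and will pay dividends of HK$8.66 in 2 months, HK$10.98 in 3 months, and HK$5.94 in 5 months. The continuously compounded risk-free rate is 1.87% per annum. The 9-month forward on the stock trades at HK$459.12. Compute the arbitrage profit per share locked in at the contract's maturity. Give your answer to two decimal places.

PV(dividends) I = 8.66·e^(−0.0187·2/12) + 10.98·e^(−0.0187·3/12) + 5.94·e^(−0.0187·5/12) = 25.4557
Fair forward F* = (S − I)·e^(rT) = (495.68 − 25.4557)·e^0.014025 = 470.2243 × 1.014124 = 476.8657
Market HK$459.12 < fair 476.8657: forward underpriced → reverse cash-and-carry (short the stock, invest proceeds at r, pay the dividends, go long the forward).
Profit at T = |F_mkt − F*| = |459.12 − 476.8657| = HK$17.75 per share

HK$17.75 per share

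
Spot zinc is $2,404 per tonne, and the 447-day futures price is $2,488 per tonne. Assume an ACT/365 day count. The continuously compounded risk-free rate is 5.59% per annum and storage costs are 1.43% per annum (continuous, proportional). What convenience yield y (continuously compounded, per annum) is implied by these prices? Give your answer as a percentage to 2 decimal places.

4.22%

F = S·e^((r+u−y)T) ⇒ (r+u−y) = ln(F/S)/T
ln(2488/2404) = 0.034345; /T ⇒ 0.028045
y = r + u − ln(F/S)/T = 0.0559 + 0.0143 − 0.028045 = 0.042155
y = 4.22%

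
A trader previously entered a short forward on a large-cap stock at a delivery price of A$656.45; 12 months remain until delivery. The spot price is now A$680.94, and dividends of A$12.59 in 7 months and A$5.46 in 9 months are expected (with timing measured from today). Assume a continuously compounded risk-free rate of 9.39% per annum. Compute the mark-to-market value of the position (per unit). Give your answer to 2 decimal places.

PV(remaining dividends) I = 12.59·e^(−0.0939·7/12) + 5.46·e^(−0.0939·9/12) = 17.0076
Current forward F = (S − I)·e^(rT) = (680.94 − 17.0076)·e^(0.0939·12/12) = 663.9324 × 1.098450 = 729.2965
Value (long) = (F − K)·e^(−rT) = (729.2965 − 656.45) × 0.910374 = 66.3176
Short position value = −(long value) = -A$66.32

-A$66.32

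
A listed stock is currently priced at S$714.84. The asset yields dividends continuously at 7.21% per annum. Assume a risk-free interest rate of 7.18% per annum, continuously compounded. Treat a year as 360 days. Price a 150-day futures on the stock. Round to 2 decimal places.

S$714.75

F = S·e^((r − q)T) = 714.84 · e^((0.0718 − 0.0721) × 150/360)
= 714.84 · e^-0.000125 = 714.84 × 0.999875
F = S$714.75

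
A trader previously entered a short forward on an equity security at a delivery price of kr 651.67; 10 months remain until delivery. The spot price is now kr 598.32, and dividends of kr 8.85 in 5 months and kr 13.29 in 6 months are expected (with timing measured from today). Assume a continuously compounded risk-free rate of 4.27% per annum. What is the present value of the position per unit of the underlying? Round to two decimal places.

PV(remaining dividends) I = 8.85·e^(−0.0427·5/12) + 13.29·e^(−0.0427·6/12) = 21.7032
Current forward F = (S − I)·e^(rT) = (598.32 − 21.7032)·e^(0.0427·10/12) = 576.6168 × 1.036224 = 597.5042
Value (long) = (F − K)·e^(−rT) = (597.5042 − 651.67) × 0.965042 = -52.2723
Short position value = −(long value) = kr 52.27

kr 52.27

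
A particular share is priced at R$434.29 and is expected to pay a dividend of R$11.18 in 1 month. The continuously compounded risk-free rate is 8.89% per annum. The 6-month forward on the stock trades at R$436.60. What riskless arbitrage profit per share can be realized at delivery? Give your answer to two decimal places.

PV(dividends) I = 11.18·e^(−0.0889·1/12) = 11.0975
Fair forward F* = (S − I)·e^(rT) = (434.29 − 11.0975)·e^0.044450 = 423.1925 × 1.045453 = 442.4279
Market R$436.60 < fair 442.4279: forward underpriced → reverse cash-and-carry (short the stock, invest proceeds at r, pay the dividends, go long the forward).
Profit at T = |F_mkt − F*| = |436.60 − 442.4279| = R$5.83 per share

R$5.83 per share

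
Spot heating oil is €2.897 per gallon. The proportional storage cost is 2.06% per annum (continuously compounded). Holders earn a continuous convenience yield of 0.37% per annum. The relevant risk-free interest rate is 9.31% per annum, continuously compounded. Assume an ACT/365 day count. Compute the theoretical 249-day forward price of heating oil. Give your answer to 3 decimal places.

Net carry = r + u − y = 0.0931 + 0.0206 − 0.0037 = 0.1100
F = S·e^((r+u−y)T) = 2.897 · e^(0.1100 × 249/365) = 2.897 · e^0.075041
= 2.897 × 1.077928 = €3.123 per gallon

€3.123 per gallon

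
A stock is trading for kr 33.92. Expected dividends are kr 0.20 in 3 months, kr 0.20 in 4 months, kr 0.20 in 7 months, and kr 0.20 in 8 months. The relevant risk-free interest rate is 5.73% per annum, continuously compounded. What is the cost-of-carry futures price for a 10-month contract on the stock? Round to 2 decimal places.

PV(dividends) I = 0.20·e^(−0.0573·3/12) + 0.20·e^(−0.0573·4/12) + 0.20·e^(−0.0573·7/12) + 0.20·e^(−0.0573·8/12)
I = 0.1972 + 0.1962 + 0.1934 + 0.1925 = 0.7793
F = (S − I)·e^(rT) = (33.92 − 0.7793) · e^(0.0573·10/12)
= 33.1407 · e^0.047750 = 33.1407 × 1.048908 = kr 34.76

kr 34.76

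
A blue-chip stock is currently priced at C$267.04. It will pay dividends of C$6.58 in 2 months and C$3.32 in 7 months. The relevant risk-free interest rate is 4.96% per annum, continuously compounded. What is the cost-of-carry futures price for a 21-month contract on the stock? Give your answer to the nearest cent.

C$280.62

PV(dividends) I = 6.58·e^(−0.0496·2/12) + 3.32·e^(−0.0496·7/12)
I = 6.5258 + 3.2253 = 9.7511
F = (S − I)·e^(rT) = (267.04 − 9.7511) · e^(0.0496·21/12)
= 257.2889 · e^0.086800 = 257.2889 × 1.090679 = C$280.62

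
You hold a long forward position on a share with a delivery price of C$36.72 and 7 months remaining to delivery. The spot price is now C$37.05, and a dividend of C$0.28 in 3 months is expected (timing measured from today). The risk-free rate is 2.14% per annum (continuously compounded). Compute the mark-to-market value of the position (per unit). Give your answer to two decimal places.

C$0.51

PV(remaining dividends) I = 0.28·e^(−0.0214·3/12) = 0.2785
Current forward F = (S − I)·e^(rT) = (37.05 − 0.2785)·e^(0.0214·7/12) = 36.7715 × 1.012562 = 37.2334
Value (long) = (F − K)·e^(−rT) = (37.2334 − 36.72) × 0.987594 = 0.5070
Value = C$0.51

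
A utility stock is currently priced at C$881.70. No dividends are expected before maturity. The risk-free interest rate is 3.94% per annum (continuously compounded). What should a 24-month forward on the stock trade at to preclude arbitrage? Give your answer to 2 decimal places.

C$953.99

F = S·e^(rT) = 881.70 · e^(0.0394 × 24/12)
= 881.70 · e^0.078800 = 881.70 × 1.081988
F = C$953.99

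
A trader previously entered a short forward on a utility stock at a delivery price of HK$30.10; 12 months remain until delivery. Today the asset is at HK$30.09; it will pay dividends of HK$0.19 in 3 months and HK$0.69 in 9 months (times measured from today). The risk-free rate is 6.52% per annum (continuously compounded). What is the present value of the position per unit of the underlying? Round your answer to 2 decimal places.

-HK$1.05

PV(remaining dividends) I = 0.19·e^(−0.0652·3/12) + 0.69·e^(−0.0652·9/12) = 0.8440
Current forward F = (S − I)·e^(rT) = (30.09 − 0.8440)·e^(0.0652·12/12) = 29.2460 × 1.067372 = 31.2164
Value (long) = (F − K)·e^(−rT) = (31.2164 − 30.10) × 0.936880 = 1.0459
Short position value = −(long value) = -HK$1.05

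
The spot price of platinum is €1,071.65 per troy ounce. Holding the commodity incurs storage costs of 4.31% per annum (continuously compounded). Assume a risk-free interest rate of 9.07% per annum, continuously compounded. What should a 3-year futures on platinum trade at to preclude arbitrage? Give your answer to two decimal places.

Net carry = r + u − y = 0.0907 + 0.0431 − 0.0000 = 0.1338
F = S·e^((r+u−y)T) = 1071.65 · e^(0.1338 × 3) = 1071.65 · e^0.40140000
= 1071.65 × 1.49391471 = €1,600.95 per troy ounce

€1,600.95 per troy ounce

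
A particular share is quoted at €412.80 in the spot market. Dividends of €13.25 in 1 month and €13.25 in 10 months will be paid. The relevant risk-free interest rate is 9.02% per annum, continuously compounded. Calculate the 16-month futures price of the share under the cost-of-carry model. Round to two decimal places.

PV(dividends) I = 13.25·e^(−0.0902·1/12) + 13.25·e^(−0.0902·10/12)
I = 13.1508 + 12.2906 = 25.4414
F = (S − I)·e^(rT) = (412.80 − 25.4414) · e^(0.0902·16/12)
= 387.3586 · e^0.120267 = 387.3586 × 1.127798 = €436.86

€436.86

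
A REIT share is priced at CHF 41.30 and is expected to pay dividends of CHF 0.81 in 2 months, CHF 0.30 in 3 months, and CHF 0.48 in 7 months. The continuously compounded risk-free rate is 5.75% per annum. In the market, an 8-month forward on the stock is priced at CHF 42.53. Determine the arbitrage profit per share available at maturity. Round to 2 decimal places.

CHF 1.24 per share

PV(dividends) I = 0.81·e^(−0.0575·2/12) + 0.30·e^(−0.0575·3/12) + 0.48·e^(−0.0575·7/12) = 1.5622
Fair forward F* = (S − I)·e^(rT) = (41.30 − 1.5622)·e^0.038333 = 39.7378 × 1.039077 = 41.2906
Market CHF 42.53 > fair 41.2906: forward overpriced → cash-and-carry (borrow at r, buy the stock and collect the dividends, short the forward).
Profit at T = |F_mkt − F*| = |42.53 − 41.2906| = CHF 1.24 per share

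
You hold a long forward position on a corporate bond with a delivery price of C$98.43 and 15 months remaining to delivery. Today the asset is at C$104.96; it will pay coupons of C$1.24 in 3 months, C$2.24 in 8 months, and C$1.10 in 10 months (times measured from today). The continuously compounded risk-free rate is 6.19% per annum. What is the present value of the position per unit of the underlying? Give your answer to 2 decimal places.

C$9.44

PV(remaining coupons) I = 1.24·e^(−0.0619·3/12) + 2.24·e^(−0.0619·8/12) + 1.10·e^(−0.0619·10/12) = 4.4151
Current forward F = (S − I)·e^(rT) = (104.96 − 4.4151)·e^(0.0619·15/12) = 100.5449 × 1.080447 = 108.6334
Value (long) = (F − K)·e^(−rT) = (108.6334 − 98.43) × 0.925543 = 9.4437
Value = C$9.44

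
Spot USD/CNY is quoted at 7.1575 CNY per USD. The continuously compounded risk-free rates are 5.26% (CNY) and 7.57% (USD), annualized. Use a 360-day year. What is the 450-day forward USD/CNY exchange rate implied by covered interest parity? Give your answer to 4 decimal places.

6.9538

F = S·e^((r_CNY − r_USD)T) = 7.1575 · e^((0.0526 − 0.0757) × 450/360)
= 7.1575 · e^-0.028875 = 7.1575 × 0.971538
F = 6.9538 CNY per USD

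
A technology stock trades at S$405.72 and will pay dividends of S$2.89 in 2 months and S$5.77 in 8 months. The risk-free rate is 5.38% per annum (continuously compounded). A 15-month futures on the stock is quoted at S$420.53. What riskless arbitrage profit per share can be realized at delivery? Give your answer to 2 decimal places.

PV(dividends) I = 2.89·e^(−0.0538·2/12) + 5.77·e^(−0.0538·8/12) = 8.4309
Fair futures F* = (S − I)·e^(rT) = (405.72 − 8.4309)·e^0.067250 = 397.2891 × 1.069563 = 424.9257
Market S$420.53 < fair 424.9257: forward underpriced → reverse cash-and-carry (short the stock, invest proceeds at r, pay the dividends, go long the forward).
Profit at T = |F_mkt − F*| = |420.53 − 424.9257| = S$4.40 per share

S$4.40 per share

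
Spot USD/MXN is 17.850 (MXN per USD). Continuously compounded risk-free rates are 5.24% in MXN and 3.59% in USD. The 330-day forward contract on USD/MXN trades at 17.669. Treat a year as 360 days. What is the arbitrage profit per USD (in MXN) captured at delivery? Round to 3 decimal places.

0.453 per USD (in MXN)

Fair forward: F* = S·e^(carry·T), with carry = (r_MXN − r_USD) = 0.0524 − 0.0359 = 0.0165
F* = 17.850 · e^(0.0165 × 330/360) = 17.850 · e^0.015125 = 17.850 × 1.015240 = 18.1220
Market 17.669 < fair 18.1220: forward underpriced → reverse cash-and-carry (short spot, go long the forward).
At maturity, profit = |F_mkt − F*| = |17.669 − 18.1220| = 0.453 per USD (in MXN)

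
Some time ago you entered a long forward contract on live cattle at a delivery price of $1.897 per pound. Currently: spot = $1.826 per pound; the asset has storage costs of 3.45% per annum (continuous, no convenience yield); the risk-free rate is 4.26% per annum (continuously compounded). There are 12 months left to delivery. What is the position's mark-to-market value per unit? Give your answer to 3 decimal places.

$0.072 per pound

Current fair forward for the remaining 12 months: F = S·e^((r + u)·T), (r + u) = 0.0426 + 0.0345 = 0.0771
F = 1.826 · e^(0.0771 × 12/12) = 1.826 × 1.080150 = 1.9724
Value of long forward = (F − K)·e^(−rT) = (1.9724 − 1.897) · e^(−0.0426·12/12)
= 0.0754 × 0.958295 = 0.072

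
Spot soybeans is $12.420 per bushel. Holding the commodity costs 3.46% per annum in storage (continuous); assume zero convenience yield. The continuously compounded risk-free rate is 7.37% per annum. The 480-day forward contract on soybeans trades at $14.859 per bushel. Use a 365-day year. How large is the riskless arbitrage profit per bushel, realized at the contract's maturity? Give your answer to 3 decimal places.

$0.538 per bushel

Fair forward: F* = S·e^(carry·T), with carry = (r + u) = 0.0737 + 0.0346 = 0.1083
F* = 12.420 · e^(0.1083 × 480/365) = 12.420 · e^0.142422 = 12.420 × 1.153063 = $14.3210
Market $14.859 > fair $14.3210: forward overpriced → cash-and-carry (buy spot, short the forward).
At maturity, profit = |F_mkt − F*| = |14.859 − 14.3210| = $0.538 per bushel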